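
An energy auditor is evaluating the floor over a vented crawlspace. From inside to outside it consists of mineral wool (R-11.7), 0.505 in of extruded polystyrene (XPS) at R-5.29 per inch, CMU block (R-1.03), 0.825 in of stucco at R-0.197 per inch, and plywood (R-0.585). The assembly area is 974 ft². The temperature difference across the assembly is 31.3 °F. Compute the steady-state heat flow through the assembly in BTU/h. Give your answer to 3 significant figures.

1890 BTU/h

0.505 × 5.29 = 2.671
0.825 × 0.197 = 0.1625
R_total = 11.7 + 2.671 + 1.03 + 0.1625 + 0.585 = 16.15 ft²·°F·h/BTU
Q = A·ΔT/R = 974 × 31.3 / 16.15 = 1888 BTU/h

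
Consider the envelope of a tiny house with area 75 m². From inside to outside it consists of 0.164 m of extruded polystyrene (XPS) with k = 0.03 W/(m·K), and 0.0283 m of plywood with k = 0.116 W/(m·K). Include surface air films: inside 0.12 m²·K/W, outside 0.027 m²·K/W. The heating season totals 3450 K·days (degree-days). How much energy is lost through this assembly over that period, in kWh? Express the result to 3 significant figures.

1060 kWh

0.164/0.03 = 5.467
0.0283/0.116 = 0.244
R_total = 0.12 + 5.467 + 0.244 + 0.027 = 5.858 m²·K/W
E = A × HDD × 24 / R / 1000 = 75 × 3450 × 24 / 5.858 / 1000 = 1060 kWh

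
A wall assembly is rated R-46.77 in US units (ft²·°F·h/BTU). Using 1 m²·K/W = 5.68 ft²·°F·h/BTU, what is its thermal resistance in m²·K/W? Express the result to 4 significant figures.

8.234 m²·K/W

R_SI = 46.77/5.68 = 8.2342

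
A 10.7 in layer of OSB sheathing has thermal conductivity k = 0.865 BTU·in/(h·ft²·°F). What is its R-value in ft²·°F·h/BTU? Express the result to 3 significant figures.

R = L/k = 10.7/0.865 = 12.37 ft²·°F·h/BTU

12.4 ft²·°F·h/BTU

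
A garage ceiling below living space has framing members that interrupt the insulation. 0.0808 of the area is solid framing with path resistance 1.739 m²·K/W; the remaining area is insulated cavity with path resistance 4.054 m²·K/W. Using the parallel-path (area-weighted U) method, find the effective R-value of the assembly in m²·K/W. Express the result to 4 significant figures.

3.660 m²·K/W

U_eff = 0.9192/4.054 + 0.0808/1.739 = 0.22674 + 0.046463 = 0.2732
R_eff = 1/U_eff = 3.6603 m²·K/W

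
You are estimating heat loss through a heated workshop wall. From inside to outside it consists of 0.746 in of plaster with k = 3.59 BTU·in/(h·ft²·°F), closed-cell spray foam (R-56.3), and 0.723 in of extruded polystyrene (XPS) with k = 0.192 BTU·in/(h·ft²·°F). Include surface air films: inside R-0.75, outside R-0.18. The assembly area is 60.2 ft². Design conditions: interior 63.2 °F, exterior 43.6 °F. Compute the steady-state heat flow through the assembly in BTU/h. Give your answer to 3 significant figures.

19.3 BTU/h

0.746/3.59 = 0.2078
0.723/0.192 = 3.766
R_total = 0.75 + 0.2078 + 56.3 + 3.766 + 0.18 = 61.2 ft²·°F·h/BTU
Q = A·ΔT/R = 60.2 × (63.2 − 43.6) / 61.2 = 19.28 BTU/h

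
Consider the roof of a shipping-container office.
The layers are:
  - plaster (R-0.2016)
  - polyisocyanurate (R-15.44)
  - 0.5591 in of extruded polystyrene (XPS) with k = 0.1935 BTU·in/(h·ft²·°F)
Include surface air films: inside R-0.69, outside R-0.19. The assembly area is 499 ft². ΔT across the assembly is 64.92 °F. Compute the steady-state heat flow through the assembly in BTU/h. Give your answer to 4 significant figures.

1669 BTU/h

0.5591/0.1935 = 2.8894
R_total = 0.69 + 0.2016 + 15.44 + 2.8894 + 0.19 = 19.411 ft²·°F·h/BTU
Q = A·ΔT/R = 499 × 64.92 / 19.411 = 1668.9 BTU/h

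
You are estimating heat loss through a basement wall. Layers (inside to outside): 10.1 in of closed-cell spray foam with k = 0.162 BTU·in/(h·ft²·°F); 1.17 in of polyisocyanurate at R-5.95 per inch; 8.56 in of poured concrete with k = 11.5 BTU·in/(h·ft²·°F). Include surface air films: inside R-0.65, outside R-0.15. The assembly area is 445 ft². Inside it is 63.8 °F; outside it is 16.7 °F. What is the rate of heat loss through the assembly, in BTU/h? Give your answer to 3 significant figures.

296 BTU/h

10.1/0.162 = 62.35
1.17 × 5.95 = 6.962
8.56/11.5 = 0.7443
R_total = 0.65 + 62.35 + 6.962 + 0.7443 + 0.15 = 70.85 ft²·°F·h/BTU
Q = A·ΔT/R = 445 × (63.8 − 16.7) / 70.85 = 295.8 BTU/h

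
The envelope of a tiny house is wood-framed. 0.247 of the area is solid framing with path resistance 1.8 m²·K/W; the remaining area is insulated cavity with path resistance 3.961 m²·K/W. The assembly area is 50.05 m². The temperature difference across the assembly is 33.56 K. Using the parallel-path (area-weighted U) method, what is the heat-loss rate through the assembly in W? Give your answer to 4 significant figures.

549.8 W

U_eff = 0.753/3.961 + 0.247/1.8 = 0.1901 + 0.13722 = 0.32733
R_eff = 1/U_eff = 3.0551 m²·K/W
Q = 50.05 × 33.56 / 3.0551 = 549.8 W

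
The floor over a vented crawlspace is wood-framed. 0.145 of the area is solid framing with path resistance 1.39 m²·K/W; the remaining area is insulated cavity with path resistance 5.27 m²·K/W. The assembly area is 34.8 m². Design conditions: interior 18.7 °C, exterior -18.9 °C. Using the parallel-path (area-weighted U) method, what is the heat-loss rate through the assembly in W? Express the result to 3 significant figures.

U_eff = 0.855/5.27 + 0.145/1.39 = 0.1622 + 0.1043 = 0.2666
R_eff = 1/U_eff = 3.752 m²·K/W
Q = 34.8 × (18.7 − (-18.9)) / 3.752 = 348.8 W

349 W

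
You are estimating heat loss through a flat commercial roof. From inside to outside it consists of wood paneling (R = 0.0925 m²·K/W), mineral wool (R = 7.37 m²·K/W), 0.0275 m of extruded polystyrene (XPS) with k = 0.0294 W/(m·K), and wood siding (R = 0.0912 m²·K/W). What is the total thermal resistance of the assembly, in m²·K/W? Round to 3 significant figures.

8.49 m²·K/W

0.0275/0.0294 = 0.9354
R_total = 0.0925 + 7.37 + 0.9354 + 0.0912 = 8.489 m²·K/W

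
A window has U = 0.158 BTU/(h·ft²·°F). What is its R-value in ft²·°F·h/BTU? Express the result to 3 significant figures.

R = 1/U = 1/0.158 = 6.329

6.33 ft²·°F·h/BTU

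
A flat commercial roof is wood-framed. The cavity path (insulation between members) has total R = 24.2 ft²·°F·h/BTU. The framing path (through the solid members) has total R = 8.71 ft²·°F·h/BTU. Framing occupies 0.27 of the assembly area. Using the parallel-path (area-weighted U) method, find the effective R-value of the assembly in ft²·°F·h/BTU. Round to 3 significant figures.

U_eff = 0.73/24.2 + 0.27/8.71 = 0.03017 + 0.031 = 0.06116
R_eff = 1/U_eff = 16.35 ft²·°F·h/BTU

16.3 ft²·°F·h/BTU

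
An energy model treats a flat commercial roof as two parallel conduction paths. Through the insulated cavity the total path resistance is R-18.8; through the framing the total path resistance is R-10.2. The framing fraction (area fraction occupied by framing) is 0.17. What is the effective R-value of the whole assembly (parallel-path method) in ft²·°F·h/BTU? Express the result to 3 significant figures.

U_eff = 0.83/18.8 + 0.17/10.2 = 0.04415 + 0.01667 = 0.06082
R_eff = 1/U_eff = 16.44 ft²·°F·h/BTU

16.4 ft²·°F·h/BTU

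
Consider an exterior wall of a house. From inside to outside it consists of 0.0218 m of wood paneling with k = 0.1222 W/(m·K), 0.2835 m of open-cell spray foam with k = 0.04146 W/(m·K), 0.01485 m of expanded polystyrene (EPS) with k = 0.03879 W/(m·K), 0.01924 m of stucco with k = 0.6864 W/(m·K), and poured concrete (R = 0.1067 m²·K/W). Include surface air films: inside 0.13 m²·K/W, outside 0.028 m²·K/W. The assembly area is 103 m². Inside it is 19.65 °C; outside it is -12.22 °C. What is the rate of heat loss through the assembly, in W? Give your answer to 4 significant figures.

426.8 W

0.0218/0.1222 = 0.1784
0.2835/0.04146 = 6.8379
0.01485/0.03879 = 0.38283
0.01924/0.6864 = 0.02803
R_total = 0.13 + 0.1784 + 6.8379 + 0.38283 + 0.02803 + 0.1067 + 0.028 = 7.6919 m²·K/W
Q = A·ΔT/R = 103 × (19.65 − (-12.22)) / 7.6919 = 426.76 W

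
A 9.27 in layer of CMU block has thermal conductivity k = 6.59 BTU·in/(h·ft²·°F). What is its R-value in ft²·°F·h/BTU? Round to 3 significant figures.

R = L/k = 9.27/6.59 = 1.407 ft²·°F·h/BTU

1.41 ft²·°F·h/BTU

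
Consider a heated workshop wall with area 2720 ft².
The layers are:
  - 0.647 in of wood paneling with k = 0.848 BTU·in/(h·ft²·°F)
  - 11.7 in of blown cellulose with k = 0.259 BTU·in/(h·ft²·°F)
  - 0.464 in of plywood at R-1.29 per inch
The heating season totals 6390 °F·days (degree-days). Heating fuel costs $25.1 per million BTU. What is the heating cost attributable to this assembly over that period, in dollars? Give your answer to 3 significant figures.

0.647/0.848 = 0.763
11.7/0.259 = 45.17
0.464 × 1.29 = 0.5986
R_total = 0.763 + 45.17 + 0.5986 = 46.54 ft²·°F·h/BTU
E = A × HDD × 24 / R = 2720 × 6390 × 24 / 46.54 = 8964000 BTU
Cost = 8964000/10⁶ × 25.1 = $225

225 dollars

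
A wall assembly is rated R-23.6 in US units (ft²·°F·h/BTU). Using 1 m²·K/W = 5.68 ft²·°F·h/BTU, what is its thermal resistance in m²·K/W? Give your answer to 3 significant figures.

R_SI = 23.6/5.68 = 4.155

4.15 m²·K/W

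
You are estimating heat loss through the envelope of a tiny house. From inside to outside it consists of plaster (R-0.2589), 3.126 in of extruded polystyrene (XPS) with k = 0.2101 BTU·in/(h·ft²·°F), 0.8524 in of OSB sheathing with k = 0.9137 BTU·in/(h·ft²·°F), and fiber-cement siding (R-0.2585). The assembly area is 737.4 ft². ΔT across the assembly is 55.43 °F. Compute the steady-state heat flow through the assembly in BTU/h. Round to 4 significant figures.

2503 BTU/h

3.126/0.2101 = 14.879
0.8524/0.9137 = 0.93291
R_total = 0.2589 + 14.879 + 0.93291 + 0.2585 = 16.329 ft²·°F·h/BTU
Q = A·ΔT/R = 737.4 × 55.43 / 16.329 = 2503.2 BTU/h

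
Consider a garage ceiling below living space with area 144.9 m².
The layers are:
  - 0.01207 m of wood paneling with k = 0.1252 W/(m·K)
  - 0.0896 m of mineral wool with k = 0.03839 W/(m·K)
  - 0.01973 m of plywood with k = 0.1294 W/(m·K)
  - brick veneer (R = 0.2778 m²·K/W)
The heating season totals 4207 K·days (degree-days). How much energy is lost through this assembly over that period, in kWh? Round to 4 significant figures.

5114 kWh

0.01207/0.1252 = 0.096406
0.0896/0.03839 = 2.3339
0.01973/0.1294 = 0.15247
R_total = 0.096406 + 2.3339 + 0.15247 + 0.2778 = 2.8606 m²·K/W
E = A × HDD × 24 / R / 1000 = 144.9 × 4207 × 24 / 2.8606 / 1000 = 5114.4 kWh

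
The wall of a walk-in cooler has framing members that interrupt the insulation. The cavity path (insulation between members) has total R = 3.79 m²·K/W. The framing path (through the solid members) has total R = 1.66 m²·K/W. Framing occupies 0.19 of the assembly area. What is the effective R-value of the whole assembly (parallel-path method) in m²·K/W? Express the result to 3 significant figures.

U_eff = 0.81/3.79 + 0.19/1.66 = 0.2137 + 0.1145 = 0.3282
R_eff = 1/U_eff = 3.047 m²·K/W

3.05 m²·K/W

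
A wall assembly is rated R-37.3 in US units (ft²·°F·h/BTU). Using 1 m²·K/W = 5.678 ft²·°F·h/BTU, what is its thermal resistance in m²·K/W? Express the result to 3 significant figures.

6.57 m²·K/W

R_SI = 37.3/5.678 = 6.569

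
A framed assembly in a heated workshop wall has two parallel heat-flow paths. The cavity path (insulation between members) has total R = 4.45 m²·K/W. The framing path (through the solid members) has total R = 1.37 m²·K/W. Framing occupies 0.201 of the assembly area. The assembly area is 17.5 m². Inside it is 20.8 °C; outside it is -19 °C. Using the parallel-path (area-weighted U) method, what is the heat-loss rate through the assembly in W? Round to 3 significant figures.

U_eff = 0.799/4.45 + 0.201/1.37 = 0.1796 + 0.1467 = 0.3263
R_eff = 1/U_eff = 3.065 m²·K/W
Q = 17.5 × (20.8 − (-19)) / 3.065 = 227.2 W

227 W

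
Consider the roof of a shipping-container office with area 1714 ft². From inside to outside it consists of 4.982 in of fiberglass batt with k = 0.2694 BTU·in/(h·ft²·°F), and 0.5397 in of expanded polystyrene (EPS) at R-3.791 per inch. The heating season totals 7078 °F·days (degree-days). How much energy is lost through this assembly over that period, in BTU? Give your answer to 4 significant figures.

14180000 BTU

4.982/0.2694 = 18.493
0.5397 × 3.791 = 2.046
R_total = 18.493 + 2.046 = 20.539 ft²·°F·h/BTU
E = A × HDD × 24 / R = 1714 × 7078 × 24 / 20.539 = 14176000 BTU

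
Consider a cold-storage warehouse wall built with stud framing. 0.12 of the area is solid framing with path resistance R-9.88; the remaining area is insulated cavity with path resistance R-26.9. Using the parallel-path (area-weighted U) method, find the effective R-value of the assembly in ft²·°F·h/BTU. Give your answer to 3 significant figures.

U_eff = 0.88/26.9 + 0.12/9.88 = 0.03271 + 0.01215 = 0.04486
R_eff = 1/U_eff = 22.29 ft²·°F·h/BTU

22.3 ft²·°F·h/BTU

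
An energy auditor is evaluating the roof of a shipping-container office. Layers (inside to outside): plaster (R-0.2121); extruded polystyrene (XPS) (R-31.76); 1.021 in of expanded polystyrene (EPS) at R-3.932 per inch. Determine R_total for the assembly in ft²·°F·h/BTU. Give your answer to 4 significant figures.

1.021 × 3.932 = 4.0146
R_total = 0.2121 + 31.76 + 4.0146 = 35.987 ft²·°F·h/BTU

35.99 ft²·°F·h/BTU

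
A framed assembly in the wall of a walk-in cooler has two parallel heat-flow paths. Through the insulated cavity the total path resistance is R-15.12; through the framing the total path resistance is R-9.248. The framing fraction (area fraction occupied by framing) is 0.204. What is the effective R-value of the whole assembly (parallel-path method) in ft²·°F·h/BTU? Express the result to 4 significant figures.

13.39 ft²·°F·h/BTU

U_eff = 0.796/15.12 + 0.204/9.248 = 0.052646 + 0.022059 = 0.074704
R_eff = 1/U_eff = 13.386 ft²·°F·h/BTU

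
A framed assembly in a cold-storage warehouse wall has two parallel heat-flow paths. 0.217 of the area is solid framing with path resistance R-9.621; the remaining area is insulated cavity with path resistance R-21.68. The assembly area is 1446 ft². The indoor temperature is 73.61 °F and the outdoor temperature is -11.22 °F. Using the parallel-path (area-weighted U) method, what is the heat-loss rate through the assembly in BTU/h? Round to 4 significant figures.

7197 BTU/h

U_eff = 0.783/21.68 + 0.217/9.621 = 0.036116 + 0.022555 = 0.058671
R_eff = 1/U_eff = 17.044 ft²·°F·h/BTU
Q = 1446 × (73.61 − (-11.22)) / 17.044 = 7196.8 BTU/h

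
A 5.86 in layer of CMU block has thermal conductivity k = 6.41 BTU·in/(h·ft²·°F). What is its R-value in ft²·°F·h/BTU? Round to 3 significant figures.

R = L/k = 5.86/6.41 = 0.9142 ft²·°F·h/BTU

0.914 ft²·°F·h/BTU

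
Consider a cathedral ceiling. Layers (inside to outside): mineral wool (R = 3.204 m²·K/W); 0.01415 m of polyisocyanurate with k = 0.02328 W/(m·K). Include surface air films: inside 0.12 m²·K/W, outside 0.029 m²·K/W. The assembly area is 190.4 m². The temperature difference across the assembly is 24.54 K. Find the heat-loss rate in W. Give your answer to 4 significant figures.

1180 W

0.01415/0.02328 = 0.60782
R_total = 0.12 + 3.204 + 0.60782 + 0.029 = 3.9608 m²·K/W
Q = A·ΔT/R = 190.4 × 24.54 / 3.9608 = 1179.7 W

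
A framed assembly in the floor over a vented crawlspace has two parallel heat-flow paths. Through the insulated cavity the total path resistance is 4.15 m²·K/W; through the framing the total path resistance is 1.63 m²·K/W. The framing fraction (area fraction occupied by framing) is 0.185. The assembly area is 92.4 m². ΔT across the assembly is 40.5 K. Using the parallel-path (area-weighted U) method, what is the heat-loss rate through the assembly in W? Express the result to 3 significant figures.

U_eff = 0.815/4.15 + 0.185/1.63 = 0.1964 + 0.1135 = 0.3099
R_eff = 1/U_eff = 3.227 m²·K/W
Q = 92.4 × 40.5 / 3.227 = 1160 W

1160 W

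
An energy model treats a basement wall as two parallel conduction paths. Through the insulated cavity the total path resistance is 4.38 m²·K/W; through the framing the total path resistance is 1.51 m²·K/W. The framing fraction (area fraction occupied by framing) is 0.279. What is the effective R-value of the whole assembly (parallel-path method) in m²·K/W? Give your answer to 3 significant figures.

U_eff = 0.721/4.38 + 0.279/1.51 = 0.1646 + 0.1848 = 0.3494
R_eff = 1/U_eff = 2.862 m²·K/W

2.86 m²·K/W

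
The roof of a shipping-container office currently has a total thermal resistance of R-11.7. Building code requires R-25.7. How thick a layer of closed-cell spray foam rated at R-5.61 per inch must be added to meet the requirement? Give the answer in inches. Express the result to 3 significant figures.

ΔR = 25.7 − 11.7 = 14 ft²·°F·h/BTU
L = ΔR / (R/in) = 14/5.61 = 2.496 in

2.50 in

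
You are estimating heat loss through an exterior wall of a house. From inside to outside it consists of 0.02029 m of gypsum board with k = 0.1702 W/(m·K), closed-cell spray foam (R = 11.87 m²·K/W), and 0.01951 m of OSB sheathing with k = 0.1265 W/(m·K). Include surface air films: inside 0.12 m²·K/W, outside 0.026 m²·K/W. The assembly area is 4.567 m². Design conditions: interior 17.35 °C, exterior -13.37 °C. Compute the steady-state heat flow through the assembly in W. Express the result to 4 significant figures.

0.02029/0.1702 = 0.11921
0.01951/0.1265 = 0.15423
R_total = 0.12 + 0.11921 + 11.87 + 0.15423 + 0.026 = 12.289 m²·K/W
Q = A·ΔT/R = 4.567 × (17.35 − (-13.37)) / 12.289 = 11.416 W

11.42 W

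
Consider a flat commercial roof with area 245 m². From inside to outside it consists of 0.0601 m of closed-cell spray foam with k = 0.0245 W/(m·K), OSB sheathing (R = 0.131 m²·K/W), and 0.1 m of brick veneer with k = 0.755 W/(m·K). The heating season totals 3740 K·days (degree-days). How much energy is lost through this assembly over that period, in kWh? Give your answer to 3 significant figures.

0.0601/0.0245 = 2.453
0.1/0.755 = 0.1325
R_total = 2.453 + 0.131 + 0.1325 = 2.717 m²·K/W
E = A × HDD × 24 / R / 1000 = 245 × 3740 × 24 / 2.717 / 1000 = 8095 kWh

8100 kWh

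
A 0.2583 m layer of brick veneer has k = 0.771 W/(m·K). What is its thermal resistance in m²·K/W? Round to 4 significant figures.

R = L/k = 0.2583/0.771 = 0.33502 m²·K/W

0.3350 m²·K/W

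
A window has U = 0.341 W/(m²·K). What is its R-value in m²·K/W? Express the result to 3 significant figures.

R = 1/U = 1/0.341 = 2.933

2.93 m²·K/W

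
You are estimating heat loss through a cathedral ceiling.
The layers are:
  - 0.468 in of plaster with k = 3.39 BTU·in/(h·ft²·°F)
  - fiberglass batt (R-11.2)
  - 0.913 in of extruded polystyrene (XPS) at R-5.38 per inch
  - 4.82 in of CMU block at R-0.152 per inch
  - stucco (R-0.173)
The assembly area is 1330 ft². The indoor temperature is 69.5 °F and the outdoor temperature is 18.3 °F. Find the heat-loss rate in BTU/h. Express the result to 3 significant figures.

0.468/3.39 = 0.1381
0.913 × 5.38 = 4.912
4.82 × 0.152 = 0.7326
R_total = 0.1381 + 11.2 + 4.912 + 0.7326 + 0.173 = 17.16 ft²·°F·h/BTU
Q = A·ΔT/R = 1330 × (69.5 − 18.3) / 17.16 = 3969 BTU/h

3970 BTU/h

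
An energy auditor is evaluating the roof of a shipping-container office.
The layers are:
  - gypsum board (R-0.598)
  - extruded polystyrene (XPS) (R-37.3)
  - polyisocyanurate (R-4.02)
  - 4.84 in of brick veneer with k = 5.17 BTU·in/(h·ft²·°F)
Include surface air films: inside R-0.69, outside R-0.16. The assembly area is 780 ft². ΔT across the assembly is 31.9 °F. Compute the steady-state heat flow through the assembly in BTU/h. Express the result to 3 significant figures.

4.84/5.17 = 0.9362
R_total = 0.69 + 0.598 + 37.3 + 4.02 + 0.9362 + 0.16 = 43.7 ft²·°F·h/BTU
Q = A·ΔT/R = 780 × 31.9 / 43.7 = 569.3 BTU/h

569 BTU/h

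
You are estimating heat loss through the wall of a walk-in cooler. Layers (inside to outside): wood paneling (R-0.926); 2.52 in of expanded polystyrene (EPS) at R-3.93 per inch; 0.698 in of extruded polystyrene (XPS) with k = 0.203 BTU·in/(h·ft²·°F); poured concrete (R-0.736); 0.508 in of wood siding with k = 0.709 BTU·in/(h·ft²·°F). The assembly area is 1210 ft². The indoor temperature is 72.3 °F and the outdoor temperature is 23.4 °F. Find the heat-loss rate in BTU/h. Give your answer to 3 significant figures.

3760 BTU/h

2.52 × 3.93 = 9.904
0.698/0.203 = 3.438
0.508/0.709 = 0.7165
R_total = 0.926 + 9.904 + 3.438 + 0.736 + 0.7165 = 15.72 ft²·°F·h/BTU
Q = A·ΔT/R = 1210 × (72.3 − 23.4) / 15.72 = 3764 BTU/h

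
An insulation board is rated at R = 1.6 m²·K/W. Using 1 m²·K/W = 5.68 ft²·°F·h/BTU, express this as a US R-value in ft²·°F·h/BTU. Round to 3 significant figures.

9.09 ft²·°F·h/BTU

R_US = 1.6 × 5.68 = 9.088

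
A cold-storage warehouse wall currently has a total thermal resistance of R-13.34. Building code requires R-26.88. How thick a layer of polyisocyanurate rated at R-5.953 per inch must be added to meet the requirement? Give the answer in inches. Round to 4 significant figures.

ΔR = 26.88 − 13.34 = 13.54 ft²·°F·h/BTU
L = ΔR / (R/in) = 13.54/5.953 = 2.2745 in

2.274 in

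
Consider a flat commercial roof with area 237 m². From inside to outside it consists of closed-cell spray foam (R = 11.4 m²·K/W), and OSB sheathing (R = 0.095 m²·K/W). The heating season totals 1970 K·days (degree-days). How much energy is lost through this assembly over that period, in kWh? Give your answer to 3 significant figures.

975 kWh

R_total = 11.4 + 0.095 = 11.5 m²·K/W
E = A × HDD × 24 / R / 1000 = 237 × 1970 × 24 / 11.5 / 1000 = 974.8 kWh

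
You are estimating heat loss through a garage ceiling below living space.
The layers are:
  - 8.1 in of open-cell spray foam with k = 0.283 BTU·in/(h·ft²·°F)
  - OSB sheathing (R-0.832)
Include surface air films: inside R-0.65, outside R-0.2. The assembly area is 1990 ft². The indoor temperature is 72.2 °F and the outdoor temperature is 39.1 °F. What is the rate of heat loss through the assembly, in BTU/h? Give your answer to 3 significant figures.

8.1/0.283 = 28.62
R_total = 0.65 + 28.62 + 0.832 + 0.2 = 30.3 ft²·°F·h/BTU
Q = A·ΔT/R = 1990 × (72.2 − 39.1) / 30.3 = 2174 BTU/h

2170 BTU/h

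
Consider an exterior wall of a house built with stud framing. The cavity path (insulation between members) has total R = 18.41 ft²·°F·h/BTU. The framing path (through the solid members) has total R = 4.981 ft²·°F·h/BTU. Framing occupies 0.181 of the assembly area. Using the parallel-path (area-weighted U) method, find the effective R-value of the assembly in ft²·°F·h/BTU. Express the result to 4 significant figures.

U_eff = 0.819/18.41 + 0.181/4.981 = 0.044487 + 0.036338 = 0.080825
R_eff = 1/U_eff = 12.372 ft²·°F·h/BTU

12.37 ft²·°F·h/BTU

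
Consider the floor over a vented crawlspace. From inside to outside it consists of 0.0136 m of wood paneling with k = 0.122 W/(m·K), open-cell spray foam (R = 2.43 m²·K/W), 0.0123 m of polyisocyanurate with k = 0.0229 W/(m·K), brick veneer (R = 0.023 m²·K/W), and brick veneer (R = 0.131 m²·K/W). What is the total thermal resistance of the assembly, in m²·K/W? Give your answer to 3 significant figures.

3.23 m²·K/W

0.0136/0.122 = 0.1115
0.0123/0.0229 = 0.5371
R_total = 0.1115 + 2.43 + 0.5371 + 0.023 + 0.131 = 3.233 m²·K/W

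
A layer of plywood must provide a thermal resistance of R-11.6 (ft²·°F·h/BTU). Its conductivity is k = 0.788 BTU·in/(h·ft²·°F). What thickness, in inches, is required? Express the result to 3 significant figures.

L = R × k = 11.6 × 0.788 = 9.141 in

9.14 in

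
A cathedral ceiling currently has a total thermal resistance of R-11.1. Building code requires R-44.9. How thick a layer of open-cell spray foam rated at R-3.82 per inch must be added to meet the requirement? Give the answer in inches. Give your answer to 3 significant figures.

8.85 in

ΔR = 44.9 − 11.1 = 33.8 ft²·°F·h/BTU
L = ΔR / (R/in) = 33.8/3.82 = 8.848 in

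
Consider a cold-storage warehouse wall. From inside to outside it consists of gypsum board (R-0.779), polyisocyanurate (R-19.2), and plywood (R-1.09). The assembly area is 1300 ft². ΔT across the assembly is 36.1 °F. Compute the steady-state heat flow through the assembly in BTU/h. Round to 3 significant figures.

R_total = 0.779 + 19.2 + 1.09 = 21.07 ft²·°F·h/BTU
Q = A·ΔT/R = 1300 × 36.1 / 21.07 = 2227 BTU/h

2230 BTU/h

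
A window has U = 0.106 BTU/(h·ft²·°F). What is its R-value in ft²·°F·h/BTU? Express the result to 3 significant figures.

9.43 ft²·°F·h/BTU

R = 1/U = 1/0.106 = 9.434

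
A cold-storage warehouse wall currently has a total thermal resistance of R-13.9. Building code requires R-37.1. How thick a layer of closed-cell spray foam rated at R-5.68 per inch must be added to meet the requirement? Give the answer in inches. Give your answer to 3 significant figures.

ΔR = 37.1 − 13.9 = 23.2 ft²·°F·h/BTU
L = ΔR / (R/in) = 23.2/5.68 = 4.085 in

4.08 in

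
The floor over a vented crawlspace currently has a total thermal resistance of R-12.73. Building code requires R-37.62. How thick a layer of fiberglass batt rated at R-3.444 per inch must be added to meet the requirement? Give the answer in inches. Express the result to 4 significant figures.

7.227 in

ΔR = 37.62 − 12.73 = 24.89 ft²·°F·h/BTU
L = ΔR / (R/in) = 24.89/3.444 = 7.2271 in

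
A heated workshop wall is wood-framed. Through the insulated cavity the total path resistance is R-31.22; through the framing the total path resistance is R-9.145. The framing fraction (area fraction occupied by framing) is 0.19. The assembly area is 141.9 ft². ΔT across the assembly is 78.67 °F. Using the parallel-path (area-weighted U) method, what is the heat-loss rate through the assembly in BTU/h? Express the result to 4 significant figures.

521.6 BTU/h

U_eff = 0.81/31.22 + 0.19/9.145 = 0.025945 + 0.020776 = 0.046721
R_eff = 1/U_eff = 21.404 ft²·°F·h/BTU
Q = 141.9 × 78.67 / 21.404 = 521.56 BTU/h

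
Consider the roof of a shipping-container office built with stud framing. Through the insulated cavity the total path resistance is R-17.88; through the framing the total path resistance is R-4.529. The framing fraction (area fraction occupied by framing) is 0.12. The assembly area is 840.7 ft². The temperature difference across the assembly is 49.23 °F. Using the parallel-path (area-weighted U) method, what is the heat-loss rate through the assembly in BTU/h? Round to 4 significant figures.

U_eff = 0.88/17.88 + 0.12/4.529 = 0.049217 + 0.026496 = 0.075713
R_eff = 1/U_eff = 13.208 ft²·°F·h/BTU
Q = 840.7 × 49.23 / 13.208 = 3133.6 BTU/h

3134 BTU/h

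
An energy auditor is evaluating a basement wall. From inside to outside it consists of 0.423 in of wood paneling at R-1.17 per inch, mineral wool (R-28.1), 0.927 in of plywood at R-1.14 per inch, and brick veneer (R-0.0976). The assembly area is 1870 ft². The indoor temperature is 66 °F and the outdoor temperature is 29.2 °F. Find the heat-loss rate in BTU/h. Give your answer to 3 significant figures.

2310 BTU/h

0.423 × 1.17 = 0.4949
0.927 × 1.14 = 1.057
R_total = 0.4949 + 28.1 + 1.057 + 0.0976 = 29.75 ft²·°F·h/BTU
Q = A·ΔT/R = 1870 × (66 − 29.2) / 29.75 = 2313 BTU/h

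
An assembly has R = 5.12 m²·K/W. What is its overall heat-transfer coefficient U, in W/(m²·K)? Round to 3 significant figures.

U = 1/R = 1/5.12 = 0.1953

0.195 W/(m²·K)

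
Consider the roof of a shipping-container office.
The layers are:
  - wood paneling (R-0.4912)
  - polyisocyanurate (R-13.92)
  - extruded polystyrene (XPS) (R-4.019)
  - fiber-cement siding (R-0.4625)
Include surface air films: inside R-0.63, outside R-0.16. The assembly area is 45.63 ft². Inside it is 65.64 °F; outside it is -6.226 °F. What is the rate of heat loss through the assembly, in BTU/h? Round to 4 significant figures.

R_total = 0.63 + 0.4912 + 13.92 + 4.019 + 0.4625 + 0.16 = 19.683 ft²·°F·h/BTU
Q = A·ΔT/R = 45.63 × (65.64 − (-6.226)) / 19.683 = 166.61 BTU/h

166.6 BTU/h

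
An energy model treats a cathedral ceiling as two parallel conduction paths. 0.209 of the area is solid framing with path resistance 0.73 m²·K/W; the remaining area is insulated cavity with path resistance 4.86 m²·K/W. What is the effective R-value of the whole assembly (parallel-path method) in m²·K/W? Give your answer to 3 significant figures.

U_eff = 0.791/4.86 + 0.209/0.73 = 0.1628 + 0.2863 = 0.4491
R_eff = 1/U_eff = 2.227 m²·K/W

2.23 m²·K/W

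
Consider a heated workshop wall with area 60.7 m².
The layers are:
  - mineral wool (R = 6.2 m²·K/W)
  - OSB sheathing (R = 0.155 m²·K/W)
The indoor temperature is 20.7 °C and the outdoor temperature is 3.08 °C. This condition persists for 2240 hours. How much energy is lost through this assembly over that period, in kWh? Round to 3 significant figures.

R_total = 6.2 + 0.155 = 6.355 m²·K/W
Q = 60.7 × (20.7 − 3.08) / 6.355 = 168.3 W
E = 168.3 W × 2240 h / 1000 = 377 kWh

377 kWh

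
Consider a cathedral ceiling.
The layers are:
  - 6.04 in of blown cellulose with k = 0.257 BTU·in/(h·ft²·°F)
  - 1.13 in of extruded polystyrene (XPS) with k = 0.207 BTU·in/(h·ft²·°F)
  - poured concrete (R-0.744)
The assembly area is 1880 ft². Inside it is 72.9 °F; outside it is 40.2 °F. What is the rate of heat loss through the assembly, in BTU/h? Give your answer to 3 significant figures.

2070 BTU/h

6.04/0.257 = 23.5
1.13/0.207 = 5.459
R_total = 23.5 + 5.459 + 0.744 = 29.7 ft²·°F·h/BTU
Q = A·ΔT/R = 1880 × (72.9 − 40.2) / 29.7 = 2070 BTU/h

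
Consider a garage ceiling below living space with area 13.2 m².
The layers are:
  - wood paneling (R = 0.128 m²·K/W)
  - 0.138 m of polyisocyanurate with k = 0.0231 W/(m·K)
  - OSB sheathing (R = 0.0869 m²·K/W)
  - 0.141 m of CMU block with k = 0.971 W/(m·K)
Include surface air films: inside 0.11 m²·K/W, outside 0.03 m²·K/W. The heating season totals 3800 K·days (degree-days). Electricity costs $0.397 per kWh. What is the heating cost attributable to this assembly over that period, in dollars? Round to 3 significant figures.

73.8 dollars

0.138/0.0231 = 5.974
0.141/0.971 = 0.1452
R_total = 0.11 + 0.128 + 5.974 + 0.0869 + 0.1452 + 0.03 = 6.474 m²·K/W
E = A × HDD × 24 / R / 1000 = 13.2 × 3800 × 24 / 6.474 / 1000 = 185.9 kWh
Cost = 185.9 × 0.397 = $73.82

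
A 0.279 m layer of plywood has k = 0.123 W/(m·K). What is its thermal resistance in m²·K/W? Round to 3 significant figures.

2.27 m²·K/W

R = L/k = 0.279/0.123 = 2.268 m²·K/W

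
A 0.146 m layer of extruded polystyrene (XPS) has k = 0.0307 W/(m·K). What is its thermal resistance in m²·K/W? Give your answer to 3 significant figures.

R = L/k = 0.146/0.0307 = 4.756 m²·K/W

4.76 m²·K/W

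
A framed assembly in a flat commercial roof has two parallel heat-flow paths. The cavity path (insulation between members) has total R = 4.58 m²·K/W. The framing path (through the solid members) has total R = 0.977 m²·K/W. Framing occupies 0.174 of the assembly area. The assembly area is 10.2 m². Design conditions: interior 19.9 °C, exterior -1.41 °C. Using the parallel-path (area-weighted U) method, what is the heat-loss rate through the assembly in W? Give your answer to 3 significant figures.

U_eff = 0.826/4.58 + 0.174/0.977 = 0.1803 + 0.1781 = 0.3584
R_eff = 1/U_eff = 2.79 m²·K/W
Q = 10.2 × (19.9 − (-1.41)) / 2.79 = 77.91 W

77.9 W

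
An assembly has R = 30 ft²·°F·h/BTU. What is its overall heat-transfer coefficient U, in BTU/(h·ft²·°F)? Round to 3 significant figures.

U = 1/R = 1/30 = 0.03333

0.0333 BTU/(h·ft²·°F)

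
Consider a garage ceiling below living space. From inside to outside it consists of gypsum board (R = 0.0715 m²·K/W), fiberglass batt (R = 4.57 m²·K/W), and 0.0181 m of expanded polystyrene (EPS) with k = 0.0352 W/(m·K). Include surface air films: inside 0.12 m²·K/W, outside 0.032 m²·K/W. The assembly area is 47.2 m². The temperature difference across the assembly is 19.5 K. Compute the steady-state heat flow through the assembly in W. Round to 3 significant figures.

0.0181/0.0352 = 0.5142
R_total = 0.12 + 0.0715 + 4.57 + 0.5142 + 0.032 = 5.308 m²·K/W
Q = A·ΔT/R = 47.2 × 19.5 / 5.308 = 173.4 W

173 W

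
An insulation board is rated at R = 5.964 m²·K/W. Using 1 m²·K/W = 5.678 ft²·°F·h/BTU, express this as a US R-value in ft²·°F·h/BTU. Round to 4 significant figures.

33.86 ft²·°F·h/BTU

R_US = 5.964 × 5.678 = 33.864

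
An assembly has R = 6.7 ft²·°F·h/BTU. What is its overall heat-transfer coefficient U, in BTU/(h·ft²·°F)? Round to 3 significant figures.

0.149 BTU/(h·ft²·°F)

U = 1/R = 1/6.7 = 0.1493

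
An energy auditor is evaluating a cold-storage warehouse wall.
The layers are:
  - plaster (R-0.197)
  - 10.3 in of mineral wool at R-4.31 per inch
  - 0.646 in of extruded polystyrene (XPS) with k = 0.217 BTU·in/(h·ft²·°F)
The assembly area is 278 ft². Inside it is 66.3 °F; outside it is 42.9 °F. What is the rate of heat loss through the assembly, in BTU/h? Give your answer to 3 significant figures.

10.3 × 4.31 = 44.39
0.646/0.217 = 2.977
R_total = 0.197 + 44.39 + 2.977 = 47.57 ft²·°F·h/BTU
Q = A·ΔT/R = 278 × (66.3 − 42.9) / 47.57 = 136.8 BTU/h

137 BTU/h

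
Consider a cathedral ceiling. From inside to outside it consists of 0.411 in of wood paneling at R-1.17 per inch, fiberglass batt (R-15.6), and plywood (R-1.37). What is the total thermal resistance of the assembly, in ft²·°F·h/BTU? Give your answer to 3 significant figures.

17.5 ft²·°F·h/BTU

0.411 × 1.17 = 0.4809
R_total = 0.4809 + 15.6 + 1.37 = 17.45 ft²·°F·h/BTU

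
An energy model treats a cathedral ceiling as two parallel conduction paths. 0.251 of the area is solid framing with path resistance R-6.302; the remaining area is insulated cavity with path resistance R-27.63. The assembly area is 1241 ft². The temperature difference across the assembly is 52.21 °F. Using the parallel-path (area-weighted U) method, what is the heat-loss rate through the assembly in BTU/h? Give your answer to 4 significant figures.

U_eff = 0.749/27.63 + 0.251/6.302 = 0.027108 + 0.039829 = 0.066937
R_eff = 1/U_eff = 14.939 ft²·°F·h/BTU
Q = 1241 × 52.21 / 14.939 = 4337 BTU/h

4337 BTU/h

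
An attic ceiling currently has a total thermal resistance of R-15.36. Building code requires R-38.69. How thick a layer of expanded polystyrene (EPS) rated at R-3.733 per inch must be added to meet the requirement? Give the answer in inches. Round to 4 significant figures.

6.250 in

ΔR = 38.69 − 15.36 = 23.33 ft²·°F·h/BTU
L = ΔR / (R/in) = 23.33/3.733 = 6.2497 in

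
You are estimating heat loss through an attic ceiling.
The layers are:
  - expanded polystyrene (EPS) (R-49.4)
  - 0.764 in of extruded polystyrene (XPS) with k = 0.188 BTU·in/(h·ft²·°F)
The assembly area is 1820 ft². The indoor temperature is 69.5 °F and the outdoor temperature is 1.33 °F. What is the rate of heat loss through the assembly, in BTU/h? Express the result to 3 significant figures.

2320 BTU/h

0.764/0.188 = 4.064
R_total = 49.4 + 4.064 = 53.46 ft²·°F·h/BTU
Q = A·ΔT/R = 1820 × (69.5 − 1.33) / 53.46 = 2321 BTU/h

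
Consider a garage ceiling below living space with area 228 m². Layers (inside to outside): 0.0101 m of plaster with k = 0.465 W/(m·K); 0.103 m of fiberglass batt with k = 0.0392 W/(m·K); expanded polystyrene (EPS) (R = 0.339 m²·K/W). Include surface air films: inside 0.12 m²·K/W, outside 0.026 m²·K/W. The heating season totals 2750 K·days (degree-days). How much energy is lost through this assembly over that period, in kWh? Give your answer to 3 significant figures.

0.0101/0.465 = 0.02172
0.103/0.0392 = 2.628
R_total = 0.12 + 0.02172 + 2.628 + 0.339 + 0.026 = 3.134 m²·K/W
E = A × HDD × 24 / R / 1000 = 228 × 2750 × 24 / 3.134 / 1000 = 4801 kWh

4800 kWh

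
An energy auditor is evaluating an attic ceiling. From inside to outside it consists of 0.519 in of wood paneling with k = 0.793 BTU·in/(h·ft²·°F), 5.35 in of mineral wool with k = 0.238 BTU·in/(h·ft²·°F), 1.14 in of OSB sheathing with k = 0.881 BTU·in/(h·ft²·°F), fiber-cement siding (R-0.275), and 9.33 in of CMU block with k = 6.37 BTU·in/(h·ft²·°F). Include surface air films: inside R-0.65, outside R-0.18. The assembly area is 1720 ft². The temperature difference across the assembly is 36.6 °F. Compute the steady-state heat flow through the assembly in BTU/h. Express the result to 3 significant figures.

2330 BTU/h

0.519/0.793 = 0.6545
5.35/0.238 = 22.48
1.14/0.881 = 1.294
9.33/6.37 = 1.465
R_total = 0.65 + 0.6545 + 22.48 + 1.294 + 0.275 + 1.465 + 0.18 = 27 ft²·°F·h/BTU
Q = A·ΔT/R = 1720 × 36.6 / 27 = 2332 BTU/h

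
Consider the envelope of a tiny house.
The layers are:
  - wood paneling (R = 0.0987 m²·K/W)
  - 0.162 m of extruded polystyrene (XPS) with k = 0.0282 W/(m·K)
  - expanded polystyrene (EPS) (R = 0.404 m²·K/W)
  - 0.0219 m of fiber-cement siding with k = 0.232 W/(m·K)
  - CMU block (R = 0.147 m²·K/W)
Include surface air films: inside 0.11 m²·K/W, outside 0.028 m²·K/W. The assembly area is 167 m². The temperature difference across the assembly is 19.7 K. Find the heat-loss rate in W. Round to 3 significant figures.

496 W

0.162/0.0282 = 5.745
0.0219/0.232 = 0.0944
R_total = 0.11 + 0.0987 + 5.745 + 0.404 + 0.0944 + 0.147 + 0.028 = 6.627 m²·K/W
Q = A·ΔT/R = 167 × 19.7 / 6.627 = 496.5 W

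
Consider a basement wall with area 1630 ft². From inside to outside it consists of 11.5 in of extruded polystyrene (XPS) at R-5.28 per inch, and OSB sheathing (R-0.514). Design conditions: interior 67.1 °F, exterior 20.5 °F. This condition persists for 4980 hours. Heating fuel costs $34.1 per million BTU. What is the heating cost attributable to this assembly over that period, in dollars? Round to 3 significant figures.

11.5 × 5.28 = 60.72
R_total = 60.72 + 0.514 = 61.23 ft²·°F·h/BTU
Q = 1630 × (67.1 − 20.5) / 61.23 = 1240 BTU/h
E = 1240 × 4980 = 6177000 BTU
Cost = 6177000/10⁶ × 34.1 = $210.7

211 dollars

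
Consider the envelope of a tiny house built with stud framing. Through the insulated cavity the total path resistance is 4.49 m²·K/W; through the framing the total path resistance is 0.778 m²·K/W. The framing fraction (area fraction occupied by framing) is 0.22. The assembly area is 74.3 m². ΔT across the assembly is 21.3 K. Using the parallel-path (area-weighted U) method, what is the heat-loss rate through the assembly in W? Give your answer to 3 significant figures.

U_eff = 0.78/4.49 + 0.22/0.778 = 0.1737 + 0.2828 = 0.4565
R_eff = 1/U_eff = 2.191 m²·K/W
Q = 74.3 × 21.3 / 2.191 = 722.4 W

722 W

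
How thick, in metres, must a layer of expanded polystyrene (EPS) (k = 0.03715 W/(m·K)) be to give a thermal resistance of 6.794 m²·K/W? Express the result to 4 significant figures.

0.2524 m

L = R·k = 6.794 × 0.03715 = 0.2524 m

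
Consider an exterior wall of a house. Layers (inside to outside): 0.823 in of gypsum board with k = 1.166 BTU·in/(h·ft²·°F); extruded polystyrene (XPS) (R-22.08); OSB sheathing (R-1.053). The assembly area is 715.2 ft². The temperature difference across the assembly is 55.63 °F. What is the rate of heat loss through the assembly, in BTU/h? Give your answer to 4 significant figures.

0.823/1.166 = 0.70583
R_total = 0.70583 + 22.08 + 1.053 = 23.839 ft²·°F·h/BTU
Q = A·ΔT/R = 715.2 × 55.63 / 23.839 = 1669 BTU/h

1669 BTU/h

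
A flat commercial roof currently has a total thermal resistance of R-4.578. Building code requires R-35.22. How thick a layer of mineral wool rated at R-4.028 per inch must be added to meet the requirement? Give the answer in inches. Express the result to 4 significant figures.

7.607 in

ΔR = 35.22 − 4.578 = 30.642 ft²·°F·h/BTU
L = ΔR / (R/in) = 30.642/4.028 = 7.6072 in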